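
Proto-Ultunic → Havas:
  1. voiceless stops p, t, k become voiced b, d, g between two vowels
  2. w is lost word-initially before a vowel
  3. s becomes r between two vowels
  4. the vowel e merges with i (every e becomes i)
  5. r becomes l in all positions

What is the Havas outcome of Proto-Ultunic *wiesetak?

Havas: start from *wiesetak.
  rule 1 (intervocalic voicing): wiesetak → wiesedak
  rule 2 (glide loss): wiesedak → iesedak
  rule 3 (rhotacism): iesedak → ieredak
  rule 4 (vowel merger): ieredak → iiridak
  rule 5 (unconditioned shift): iiridak → iilidak
  ⇒ Havas iilidak

iilidak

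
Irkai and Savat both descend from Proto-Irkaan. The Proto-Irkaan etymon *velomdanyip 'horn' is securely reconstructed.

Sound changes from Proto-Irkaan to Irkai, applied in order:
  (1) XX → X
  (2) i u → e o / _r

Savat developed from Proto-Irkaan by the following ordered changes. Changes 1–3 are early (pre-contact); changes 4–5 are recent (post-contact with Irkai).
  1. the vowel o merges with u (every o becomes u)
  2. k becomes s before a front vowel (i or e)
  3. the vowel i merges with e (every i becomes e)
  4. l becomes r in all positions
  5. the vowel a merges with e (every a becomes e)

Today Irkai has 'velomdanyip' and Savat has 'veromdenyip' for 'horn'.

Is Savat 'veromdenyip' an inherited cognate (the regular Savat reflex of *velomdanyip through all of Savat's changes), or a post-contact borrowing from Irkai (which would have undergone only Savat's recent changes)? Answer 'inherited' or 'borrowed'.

If inherited, *velomdanyip would pass through all of Savat's changes:
Savat: *velomdanyip
  velomdanyip → velumdanyip   [vowel merger]
  velumdanyip (rule 2 does not apply)
  velumdanyip → velumdanyep   [vowel merger]
  velumdanyep → verumdanyep   [unconditioned shift]
  verumdanyep → verumdenyep   [vowel merger]
  giving Savat verumdenyep.
If borrowed from Irkai 'velomdanyip' after the early changes, it would undergo only the recent ones:
  rule 4 (unconditioned shift): velomdanyip → veromdanyip
  rule 5 (vowel merger): veromdanyip → veromdenyip
  ⇒ as a loan: veromdenyip
Savat 'veromdenyip' matches the loan outcome 'veromdenyip', not the inherited 'verumdenyep' — it skipped the early Savat changes, so it was borrowed from Irkai.

borrowed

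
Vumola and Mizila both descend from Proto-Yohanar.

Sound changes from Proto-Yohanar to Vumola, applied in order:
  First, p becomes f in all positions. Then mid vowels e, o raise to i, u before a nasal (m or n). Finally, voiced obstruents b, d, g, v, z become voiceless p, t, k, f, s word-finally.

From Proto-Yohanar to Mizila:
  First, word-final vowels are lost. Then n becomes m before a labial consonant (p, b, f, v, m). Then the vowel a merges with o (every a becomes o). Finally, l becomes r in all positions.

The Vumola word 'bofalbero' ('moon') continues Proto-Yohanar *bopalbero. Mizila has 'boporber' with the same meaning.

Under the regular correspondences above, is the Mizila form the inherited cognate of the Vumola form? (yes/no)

yes

Derive the expected Mizila reflex of *bopalbero:
Mizila: *bopalbero > bopalber > bopolber > boporber  (by apocope, vowel merger, unconditioned shift)
Mizila 'boporber' matches the regular reflex exactly, so the pair is cognate.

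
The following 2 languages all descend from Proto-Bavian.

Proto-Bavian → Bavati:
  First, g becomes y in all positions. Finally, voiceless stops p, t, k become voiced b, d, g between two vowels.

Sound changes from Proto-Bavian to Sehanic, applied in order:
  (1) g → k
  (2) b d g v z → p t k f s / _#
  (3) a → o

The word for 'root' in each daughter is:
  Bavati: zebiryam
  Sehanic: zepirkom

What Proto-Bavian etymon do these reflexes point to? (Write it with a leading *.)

Position 7: Bavati has a, Sehanic has o. Bavati preserves a here (none of its changes turn any other segment into a), so the proto-segment is *a.
Position 3: Bavati has b, Sehanic has p. Taking the neighbouring segments as reconstructed: Bavati b could go back to *p or *b; Sehanic p can only go back to *p — the one source consistent with every daughter is *p.
Verify the candidate proto-form against each daughter:
Bavati: *zepirgam
  zepirgam → zepiryam   [unconditioned shift]
  zepiryam → zebiryam   [intervocalic voicing]
  giving Bavati zebiryam.
Sehanic: start from *zepirgam.
  rule 1 (unconditioned shift): zepirgam → zepirkam
  rule 2: no change — zepirkam
  rule 3 (vowel merger): zepirkam → zepirkom
  ⇒ Sehanic zepirkom
*zepirgam is the unique common source.

*zepirgam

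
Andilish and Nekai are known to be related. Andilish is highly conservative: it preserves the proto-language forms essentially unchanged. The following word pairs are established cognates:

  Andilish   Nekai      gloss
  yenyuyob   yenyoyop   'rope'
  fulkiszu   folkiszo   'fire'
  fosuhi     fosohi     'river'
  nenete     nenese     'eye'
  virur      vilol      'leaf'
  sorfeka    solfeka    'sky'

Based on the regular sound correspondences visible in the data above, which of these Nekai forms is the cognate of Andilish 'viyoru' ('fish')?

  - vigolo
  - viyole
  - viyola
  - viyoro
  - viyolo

virur ~ vilol — Andilish r corresponds to Nekai l between vowels (before a back vowel).
fulkiszu ~ folkiszo — Andilish u corresponds to Nekai o word-finally.
Applying these to Andilish 'viyoru':
  viyoru → viyolu   (r→l between vowels (before a back vowel))
  viyolu → viyolo   (u→o word-finally)
So the Nekai cognate is 'viyolo'.

viyolo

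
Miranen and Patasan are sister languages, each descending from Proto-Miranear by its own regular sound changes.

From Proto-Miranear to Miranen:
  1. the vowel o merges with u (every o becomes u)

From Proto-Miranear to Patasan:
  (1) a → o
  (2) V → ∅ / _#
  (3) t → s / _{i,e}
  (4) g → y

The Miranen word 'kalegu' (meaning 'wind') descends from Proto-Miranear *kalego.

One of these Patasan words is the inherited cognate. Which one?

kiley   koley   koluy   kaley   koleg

koley

Patasan: start from *kalego.
  rule 1 (vowel merger): kalego → kolego
  rule 2 (apocope): kolego → koleg
  rule 3: no change — koleg
  rule 4 (unconditioned shift): koleg → koley
  ⇒ Patasan koley
Among the options, 'koley' alone shows every Patasan change applied in order.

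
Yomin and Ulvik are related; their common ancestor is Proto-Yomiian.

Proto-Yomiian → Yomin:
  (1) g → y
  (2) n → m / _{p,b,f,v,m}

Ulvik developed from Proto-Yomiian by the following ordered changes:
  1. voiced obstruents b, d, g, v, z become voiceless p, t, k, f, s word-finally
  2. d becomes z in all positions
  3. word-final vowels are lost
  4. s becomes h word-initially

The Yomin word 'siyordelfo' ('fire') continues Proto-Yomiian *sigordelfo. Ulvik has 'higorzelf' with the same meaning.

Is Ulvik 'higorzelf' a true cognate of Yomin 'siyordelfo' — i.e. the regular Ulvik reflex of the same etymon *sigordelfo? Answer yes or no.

yes

Derive the expected Ulvik reflex of *sigordelfo:
Ulvik: *sigordelfo
  sigordelfo (rule 1 does not apply)
  sigordelfo → sigorzelfo   [unconditioned shift]
  sigorzelfo → sigorzelf   [apocope]
  sigorzelf → higorzelf   [debuccalisation]
  giving Ulvik higorzelf.
Ulvik 'higorzelf' matches the regular reflex exactly, so the pair is cognate.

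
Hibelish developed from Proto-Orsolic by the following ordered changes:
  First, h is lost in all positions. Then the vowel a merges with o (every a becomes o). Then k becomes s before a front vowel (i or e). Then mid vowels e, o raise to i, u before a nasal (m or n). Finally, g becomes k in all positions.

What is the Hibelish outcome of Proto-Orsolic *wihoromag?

Hibelish: *wihoromag
  wihoromag → wioromag   [h-loss]
  wioromag → wioromog   [vowel merger]
  wioromog (rule 3 does not apply)
  wioromog → wiorumog   [pre-nasal raising]
  wiorumog → wiorumok   [unconditioned shift]
  giving Hibelish wiorumok.

wiorumok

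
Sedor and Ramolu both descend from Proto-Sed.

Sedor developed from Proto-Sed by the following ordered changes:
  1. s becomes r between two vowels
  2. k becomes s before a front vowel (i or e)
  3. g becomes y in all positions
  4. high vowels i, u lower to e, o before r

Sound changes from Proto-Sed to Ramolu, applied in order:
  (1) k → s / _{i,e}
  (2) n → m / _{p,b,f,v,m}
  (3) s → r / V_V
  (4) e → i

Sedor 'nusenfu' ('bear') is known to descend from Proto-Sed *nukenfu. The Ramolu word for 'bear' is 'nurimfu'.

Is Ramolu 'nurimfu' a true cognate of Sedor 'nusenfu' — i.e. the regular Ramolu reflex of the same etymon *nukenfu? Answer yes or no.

Derive the expected Ramolu reflex of *nukenfu:
Ramolu: *nukenfu > nusenfu > nusemfu > nuremfu > nurimfu  (by palatalisation, nasal place assimilation, rhotacism, vowel merger)
Ramolu 'nurimfu' matches the regular reflex exactly, so the pair is cognate.

yes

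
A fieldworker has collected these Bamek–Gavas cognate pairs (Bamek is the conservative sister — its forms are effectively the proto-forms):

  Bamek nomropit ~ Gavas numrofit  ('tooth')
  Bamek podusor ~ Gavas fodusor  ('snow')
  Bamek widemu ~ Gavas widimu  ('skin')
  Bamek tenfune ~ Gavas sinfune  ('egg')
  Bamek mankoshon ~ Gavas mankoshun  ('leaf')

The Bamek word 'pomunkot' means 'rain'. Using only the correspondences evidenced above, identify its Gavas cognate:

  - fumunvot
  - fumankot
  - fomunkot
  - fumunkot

podusor ~ fodusor — Bamek p corresponds to Gavas f word-initially before a back vowel.
nomropit ~ numrofit — Bamek o corresponds to Gavas u after a consonant, before a nasal.
Applying these to Bamek 'pomunkot':
  pomunkot → fomunkot   (p→f word-initially before a back vowel)
  fomunkot → fumunkot   (o→u after a consonant, before a nasal)
So the Gavas cognate is 'fumunkot'.

fumunkot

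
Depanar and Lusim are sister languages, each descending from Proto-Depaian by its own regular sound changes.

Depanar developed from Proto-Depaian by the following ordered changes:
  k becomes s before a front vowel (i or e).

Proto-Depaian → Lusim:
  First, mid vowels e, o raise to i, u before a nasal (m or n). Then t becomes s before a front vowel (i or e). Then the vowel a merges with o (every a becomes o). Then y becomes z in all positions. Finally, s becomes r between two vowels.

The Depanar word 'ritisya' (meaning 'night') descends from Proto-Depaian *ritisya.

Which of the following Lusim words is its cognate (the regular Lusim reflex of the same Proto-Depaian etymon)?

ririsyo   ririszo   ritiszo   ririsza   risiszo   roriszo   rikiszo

Lusim: start from *ritisya.
  rule 1: no change — ritisya
  rule 2 (palatalisation): ritisya → risisya
  rule 3 (vowel merger): risisya → risisyo
  rule 4 (unconditioned shift): risisyo → risiszo
  rule 5 (rhotacism): risiszo → ririszo
  ⇒ Lusim ririszo
Only 'ririszo' matches the regular Lusim development of *ritisya.

ririszo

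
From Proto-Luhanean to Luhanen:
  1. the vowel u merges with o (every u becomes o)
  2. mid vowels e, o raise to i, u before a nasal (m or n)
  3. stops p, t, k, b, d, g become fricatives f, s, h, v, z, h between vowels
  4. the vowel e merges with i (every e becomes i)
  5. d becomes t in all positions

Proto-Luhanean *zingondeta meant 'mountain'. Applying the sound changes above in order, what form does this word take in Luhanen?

zinguntisa

Luhanen: *zingondeta
  zingondeta (rule 1 does not apply)
  zingondeta → zingundeta   [pre-nasal raising]
  zingundeta → zingundesa   [intervocalic lenition]
  zingundesa → zingundisa   [vowel merger]
  zingundisa → zinguntisa   [unconditioned shift]
  giving Luhanen zinguntisa.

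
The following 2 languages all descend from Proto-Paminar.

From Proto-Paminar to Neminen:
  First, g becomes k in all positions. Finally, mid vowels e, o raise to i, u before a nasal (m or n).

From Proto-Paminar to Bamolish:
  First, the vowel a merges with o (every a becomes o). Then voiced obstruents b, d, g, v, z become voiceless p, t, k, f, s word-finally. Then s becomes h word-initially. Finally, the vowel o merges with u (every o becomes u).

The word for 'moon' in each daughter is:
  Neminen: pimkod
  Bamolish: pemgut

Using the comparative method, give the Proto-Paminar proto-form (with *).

*pemgod

Position 4: Neminen has k, Bamolish has g. Bamolish preserves g here (none of its changes turn any other segment into g), so the proto-segment is *g.
Position 5: Neminen has o, Bamolish has u. Neminen preserves o here (none of its changes turn any other segment into o), so the proto-segment is *o.
This points to *pemgod. Verify forward in each daughter:
Neminen: start from *pemgod.
  rule 1 (unconditioned shift): pemgod → pemkod
  rule 2 (pre-nasal raising): pemkod → pimkod
  ⇒ Neminen pimkod
Bamolish: start from *pemgod.
  rule 1: no change — pemgod
  rule 2 (final devoicing): pemgod → pemgot
  rule 3: no change — pemgot
  rule 4 (vowel merger): pemgot → pemgut
  ⇒ Bamolish pemgut
Only *pemgod yields all of Neminen pimkod, Bamolish pemgut.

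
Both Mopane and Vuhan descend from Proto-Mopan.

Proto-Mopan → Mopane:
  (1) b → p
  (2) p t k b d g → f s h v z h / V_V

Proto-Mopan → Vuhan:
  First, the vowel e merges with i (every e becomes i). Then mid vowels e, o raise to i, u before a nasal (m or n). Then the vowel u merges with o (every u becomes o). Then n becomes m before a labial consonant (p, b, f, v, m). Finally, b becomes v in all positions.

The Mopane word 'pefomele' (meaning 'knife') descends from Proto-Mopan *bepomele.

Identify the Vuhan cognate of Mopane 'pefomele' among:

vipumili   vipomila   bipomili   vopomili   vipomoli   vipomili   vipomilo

Vuhan: start from *bepomele.
  rule 1 (vowel merger): bepomele → bipomili
  rule 2 (pre-nasal raising): bipomili → bipumili
  rule 3 (vowel merger): bipumili → bipomili
  rule 4: no change — bipomili
  rule 5 (unconditioned shift): bipomili → vipomili
  ⇒ Vuhan vipomili
Among the options, 'vipomili' alone shows every Vuhan change applied in order.

vipomili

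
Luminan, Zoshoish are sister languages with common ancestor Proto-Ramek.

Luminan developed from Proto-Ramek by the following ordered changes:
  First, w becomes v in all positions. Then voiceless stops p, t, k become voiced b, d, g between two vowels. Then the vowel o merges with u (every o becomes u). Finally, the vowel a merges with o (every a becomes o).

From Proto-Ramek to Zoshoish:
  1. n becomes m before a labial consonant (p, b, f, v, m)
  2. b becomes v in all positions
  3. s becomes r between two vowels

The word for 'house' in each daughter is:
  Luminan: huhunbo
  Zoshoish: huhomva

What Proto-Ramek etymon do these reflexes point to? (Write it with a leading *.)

*huhonba

Position 4: Luminan has u, Zoshoish has o. Zoshoish preserves o here (none of its changes turn any other segment into o), so the proto-segment is *o.
Position 5: Luminan has n, Zoshoish has m. Luminan preserves n here (none of its changes turn any other segment into n), so the proto-segment is *n.
Verify the candidate proto-form against each daughter:
Luminan: *huhonba
  huhonba (rule 1 does not apply)
  huhonba (rule 2 does not apply)
  huhonba → huhunba   [vowel merger]
  huhunba → huhunbo   [vowel merger]
  giving Luminan huhunbo.
Zoshoish: *huhonba > huhomba > huhomva  (by nasal place assimilation, unconditioned shift)
Only *huhonba yields all of Luminan huhunbo, Zoshoish huhomva.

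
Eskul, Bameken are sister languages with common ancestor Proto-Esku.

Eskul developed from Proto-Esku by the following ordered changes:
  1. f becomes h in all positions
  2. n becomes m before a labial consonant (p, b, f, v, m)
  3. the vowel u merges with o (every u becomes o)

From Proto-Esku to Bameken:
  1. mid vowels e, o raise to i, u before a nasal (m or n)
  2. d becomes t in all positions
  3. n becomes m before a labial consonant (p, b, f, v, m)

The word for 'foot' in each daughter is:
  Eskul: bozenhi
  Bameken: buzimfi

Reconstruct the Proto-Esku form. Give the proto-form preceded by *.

*buzenfi

Position 4: Eskul has e, Bameken has i. Eskul preserves e here (none of its changes turn any other segment into e), so the proto-segment is *e.
Position 5: Eskul has n, Bameken has m. Eskul preserves n here (none of its changes turn any other segment into n), so the proto-segment is *n.
Position 6: Eskul has h, Bameken has f. Bameken preserves f here (none of its changes turn any other segment into f), so the proto-segment is *f.
Continuing position by position gives *buzenfi; check it forward:
Eskul: *buzenfi > buzenhi > bozenhi  (by unconditioned shift, vowel merger)
Bameken: *buzenfi
  buzenfi → buzinfi   [pre-nasal raising]
  buzinfi (rule 2 does not apply)
  buzinfi → buzimfi   [nasal place assimilation]
  giving Bameken buzimfi.
No other proto-form is consistent with every reflex, so the reconstruction is *buzenfi.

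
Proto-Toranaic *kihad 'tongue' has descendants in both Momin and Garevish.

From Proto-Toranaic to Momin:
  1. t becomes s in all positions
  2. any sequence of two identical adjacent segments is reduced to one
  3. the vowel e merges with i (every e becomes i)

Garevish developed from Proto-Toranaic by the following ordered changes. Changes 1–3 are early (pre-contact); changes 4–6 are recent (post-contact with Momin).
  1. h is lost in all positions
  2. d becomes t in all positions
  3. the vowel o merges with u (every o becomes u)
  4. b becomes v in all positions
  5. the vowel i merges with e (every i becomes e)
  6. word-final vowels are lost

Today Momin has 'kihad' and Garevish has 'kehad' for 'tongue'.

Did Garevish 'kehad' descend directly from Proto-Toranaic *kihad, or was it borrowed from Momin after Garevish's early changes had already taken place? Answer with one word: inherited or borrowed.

If inherited, *kihad would pass through all of Garevish's changes:
Garevish: start from *kihad.
  rule 1 (h-loss): kihad → kiad
  rule 2 (unconditioned shift): kiad → kiat
  rule 3: no change — kiat
  rule 4: no change — kiat
  rule 5 (vowel merger): kiat → keat
  rule 6: no change — keat
  ⇒ Garevish keat
If borrowed from Momin 'kihad' after the early changes, it would undergo only the recent ones:
  rule 4 (unconditioned shift): no change (kihad)
  rule 5 (vowel merger): kihad → kehad
  rule 6 (apocope): no change (kehad)
  ⇒ as a loan: kehad
Garevish 'kehad' matches the loan outcome 'kehad', not the inherited 'keat' — it skipped the early Garevish changes, so it was borrowed from Momin.

borrowed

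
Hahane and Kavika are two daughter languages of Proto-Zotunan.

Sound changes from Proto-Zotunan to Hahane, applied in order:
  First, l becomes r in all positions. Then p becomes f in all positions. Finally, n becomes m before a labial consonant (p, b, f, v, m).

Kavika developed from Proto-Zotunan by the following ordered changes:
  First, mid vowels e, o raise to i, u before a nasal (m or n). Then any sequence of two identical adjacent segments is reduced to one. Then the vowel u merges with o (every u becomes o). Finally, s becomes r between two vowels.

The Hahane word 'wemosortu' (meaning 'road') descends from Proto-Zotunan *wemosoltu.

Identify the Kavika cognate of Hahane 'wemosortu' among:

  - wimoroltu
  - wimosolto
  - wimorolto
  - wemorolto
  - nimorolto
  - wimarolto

Kavika: *wemosoltu
  wemosoltu → wimosoltu   [pre-nasal raising]
  wimosoltu (rule 2 does not apply)
  wimosoltu → wimosolto   [vowel merger]
  wimosolto → wimorolto   [rhotacism]
  giving Kavika wimorolto.

wimorolto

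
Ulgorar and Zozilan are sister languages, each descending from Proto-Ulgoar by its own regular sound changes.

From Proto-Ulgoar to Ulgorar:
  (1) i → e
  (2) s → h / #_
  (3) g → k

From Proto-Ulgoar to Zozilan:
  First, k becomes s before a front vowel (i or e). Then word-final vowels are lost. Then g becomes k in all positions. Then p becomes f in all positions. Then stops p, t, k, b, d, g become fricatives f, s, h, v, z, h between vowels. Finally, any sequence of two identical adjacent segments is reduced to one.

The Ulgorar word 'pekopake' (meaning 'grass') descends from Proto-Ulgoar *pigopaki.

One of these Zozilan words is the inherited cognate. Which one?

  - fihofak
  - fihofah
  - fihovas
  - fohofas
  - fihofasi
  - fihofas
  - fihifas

fihofas

Zozilan: *pigopaki
  pigopaki → pigopasi   [palatalisation]
  pigopasi → pigopas   [apocope]
  pigopas → pikopas   [unconditioned shift]
  pikopas → fikofas   [unconditioned shift]
  fikofas → fihofas   [intervocalic lenition]
  fihofas (rule 6 does not apply)
  giving Zozilan fihofas.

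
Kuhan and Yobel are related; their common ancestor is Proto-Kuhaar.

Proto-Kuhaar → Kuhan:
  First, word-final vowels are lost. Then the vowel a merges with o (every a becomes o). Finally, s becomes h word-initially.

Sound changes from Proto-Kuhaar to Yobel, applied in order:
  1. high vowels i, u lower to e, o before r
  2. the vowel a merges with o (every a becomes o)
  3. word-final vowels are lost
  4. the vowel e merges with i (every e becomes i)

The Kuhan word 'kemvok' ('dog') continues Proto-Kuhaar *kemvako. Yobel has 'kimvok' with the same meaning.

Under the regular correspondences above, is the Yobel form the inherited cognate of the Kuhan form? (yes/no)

Derive the expected Yobel reflex of *kemvako:
Yobel: start from *kemvako.
  rule 1: no change — kemvako
  rule 2 (vowel merger): kemvako → kemvoko
  rule 3 (apocope): kemvoko → kemvok
  rule 4 (vowel merger): kemvok → kimvok
  ⇒ Yobel kimvok
Yobel 'kimvok' matches the regular reflex exactly, so the pair is cognate.

yes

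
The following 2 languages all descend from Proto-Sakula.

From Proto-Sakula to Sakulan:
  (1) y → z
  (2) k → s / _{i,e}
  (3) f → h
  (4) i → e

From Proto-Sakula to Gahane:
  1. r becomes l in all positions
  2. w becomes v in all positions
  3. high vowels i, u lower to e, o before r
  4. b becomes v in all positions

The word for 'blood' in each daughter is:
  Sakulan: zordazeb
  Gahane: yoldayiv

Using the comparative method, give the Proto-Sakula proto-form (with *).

*yordayib

Position 8: Sakulan has b, Gahane has v. Sakulan preserves b here (none of its changes turn any other segment into b), so the proto-segment is *b.
Position 3: Sakulan has r, Gahane has l. Sakulan preserves r here (none of its changes turn any other segment into r), so the proto-segment is *r.
Verify the candidate proto-form against each daughter:
Sakulan: *yordayib
  yordayib → zordazib   [unconditioned shift]
  zordazib (rule 2 does not apply)
  zordazib (rule 3 does not apply)
  zordazib → zordazeb   [vowel merger]
  giving Sakulan zordazeb.
Gahane: *yordayib
  yordayib → yoldayib   [unconditioned shift]
  yoldayib (rule 2 does not apply)
  yoldayib (rule 3 does not apply)
  yoldayib → yoldayiv   [unconditioned shift]
  giving Gahane yoldayiv.
*yordayib is the unique common source.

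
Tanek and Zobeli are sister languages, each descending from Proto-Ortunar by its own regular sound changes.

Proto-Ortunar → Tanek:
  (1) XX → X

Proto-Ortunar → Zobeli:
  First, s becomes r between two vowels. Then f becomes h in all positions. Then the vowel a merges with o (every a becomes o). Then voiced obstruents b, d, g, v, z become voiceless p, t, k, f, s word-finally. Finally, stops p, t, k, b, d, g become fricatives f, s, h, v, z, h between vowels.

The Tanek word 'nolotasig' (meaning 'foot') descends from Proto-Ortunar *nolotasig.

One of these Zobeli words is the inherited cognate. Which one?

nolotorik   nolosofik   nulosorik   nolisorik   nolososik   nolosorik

nolosorik

Zobeli: *nolotasig
  nolotasig → nolotarig   [rhotacism]
  nolotarig (rule 2 does not apply)
  nolotarig → nolotorig   [vowel merger]
  nolotorig → nolotorik   [final devoicing]
  nolotorik → nolosorik   [intervocalic lenition]
  giving Zobeli nolosorik.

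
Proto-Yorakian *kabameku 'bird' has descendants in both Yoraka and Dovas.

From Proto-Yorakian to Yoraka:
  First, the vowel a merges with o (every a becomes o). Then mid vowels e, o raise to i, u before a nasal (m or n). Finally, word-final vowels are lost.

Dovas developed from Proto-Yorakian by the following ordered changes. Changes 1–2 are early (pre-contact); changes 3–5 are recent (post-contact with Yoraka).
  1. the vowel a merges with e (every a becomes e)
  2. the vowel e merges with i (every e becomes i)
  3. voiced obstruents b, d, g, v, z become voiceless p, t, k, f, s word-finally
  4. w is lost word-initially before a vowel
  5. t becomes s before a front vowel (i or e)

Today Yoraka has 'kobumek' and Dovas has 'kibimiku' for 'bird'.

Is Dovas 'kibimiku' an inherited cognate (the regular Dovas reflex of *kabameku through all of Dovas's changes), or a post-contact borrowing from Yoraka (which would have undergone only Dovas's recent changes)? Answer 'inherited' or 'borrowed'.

inherited

If inherited, *kabameku would pass through all of Dovas's changes:
Dovas: *kabameku > kebemeku > kibimiku  (by vowel merger, vowel merger)
If borrowed from Yoraka 'kobumek' after the early changes, it would undergo only the recent ones:
  rule 3 (final devoicing): no change (kobumek)
  rule 4 (glide loss): no change (kobumek)
  rule 5 (palatalisation): no change (kobumek)
  ⇒ as a loan: kobumek
Dovas 'kibimiku' matches the inherited outcome exactly, so it is an inherited cognate, not a loan.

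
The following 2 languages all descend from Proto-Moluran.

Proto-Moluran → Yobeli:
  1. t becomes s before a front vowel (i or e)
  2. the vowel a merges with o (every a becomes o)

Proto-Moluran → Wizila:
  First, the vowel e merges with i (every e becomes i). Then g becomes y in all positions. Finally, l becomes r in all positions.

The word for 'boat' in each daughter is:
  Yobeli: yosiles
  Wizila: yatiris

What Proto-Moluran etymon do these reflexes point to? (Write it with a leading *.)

*yatiles

Position 2: Yobeli has o, Wizila has a. Wizila preserves a here (none of its changes turn any other segment into a), so the proto-segment is *a.
Position 5: Yobeli has l, Wizila has r. Yobeli preserves l here (none of its changes turn any other segment into l), so the proto-segment is *l.
Position 6: Yobeli has e, Wizila has i. Yobeli preserves e here (none of its changes turn any other segment into e), so the proto-segment is *e.
Continuing position by position gives *yatiles; check it forward:
Yobeli: *yatiles > yasiles > yosiles  (by palatalisation, vowel merger)
Wizila: *yatiles > yatilis > yatiris  (by vowel merger, unconditioned shift)
*yatiles is the unique common source.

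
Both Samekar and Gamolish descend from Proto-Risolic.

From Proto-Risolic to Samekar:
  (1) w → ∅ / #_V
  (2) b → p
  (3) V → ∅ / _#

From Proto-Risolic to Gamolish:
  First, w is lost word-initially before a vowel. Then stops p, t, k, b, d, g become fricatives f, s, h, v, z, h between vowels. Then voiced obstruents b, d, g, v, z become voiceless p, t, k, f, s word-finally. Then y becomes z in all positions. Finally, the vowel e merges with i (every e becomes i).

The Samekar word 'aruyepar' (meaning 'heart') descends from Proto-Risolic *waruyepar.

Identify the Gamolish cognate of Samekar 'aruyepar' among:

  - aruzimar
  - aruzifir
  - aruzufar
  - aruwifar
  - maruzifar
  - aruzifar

Gamolish: *waruyepar
  waruyepar → aruyepar   [glide loss]
  aruyepar → aruyefar   [intervocalic lenition]
  aruyefar (rule 3 does not apply)
  aruyefar → aruzefar   [unconditioned shift]
  aruzefar → aruzifar   [vowel merger]
  giving Gamolish aruzifar.
The other candidates each miss or misapply at least one Gamolish change.

aruzifar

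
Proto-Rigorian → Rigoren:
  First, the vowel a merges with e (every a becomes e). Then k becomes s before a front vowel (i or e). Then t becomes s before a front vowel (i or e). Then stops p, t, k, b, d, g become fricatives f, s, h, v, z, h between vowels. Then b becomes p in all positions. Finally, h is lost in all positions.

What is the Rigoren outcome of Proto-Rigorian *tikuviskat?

siuvisset

Rigoren: start from *tikuviskat.
  rule 1 (vowel merger): tikuviskat → tikuvisket
  rule 2 (palatalisation): tikuvisket → tikuvisset
  rule 3 (palatalisation): tikuvisset → sikuvisset
  rule 4 (intervocalic lenition): sikuvisset → sihuvisset
  rule 5: no change — sihuvisset
  rule 6 (h-loss): sihuvisset → siuvisset
  ⇒ Rigoren siuvisset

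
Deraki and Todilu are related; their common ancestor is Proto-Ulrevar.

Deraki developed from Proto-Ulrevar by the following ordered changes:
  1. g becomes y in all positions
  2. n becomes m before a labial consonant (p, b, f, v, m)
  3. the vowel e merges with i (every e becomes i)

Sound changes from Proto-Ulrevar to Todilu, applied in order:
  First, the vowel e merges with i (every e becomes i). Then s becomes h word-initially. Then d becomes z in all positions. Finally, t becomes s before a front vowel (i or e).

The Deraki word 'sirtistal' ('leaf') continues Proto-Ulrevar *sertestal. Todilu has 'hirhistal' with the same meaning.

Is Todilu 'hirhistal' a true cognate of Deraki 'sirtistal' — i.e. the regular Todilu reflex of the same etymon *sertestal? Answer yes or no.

no

Derive the expected Todilu reflex of *sertestal:
Todilu: *sertestal
  sertestal → sirtistal   [vowel merger]
  sirtistal → hirtistal   [debuccalisation]
  hirtistal (rule 3 does not apply)
  hirtistal → hirsistal   [palatalisation]
  giving Todilu hirsistal.
The regular Todilu reflex would be 'hirsistal', but the attested form is 'hirhistal'. The correspondence is irregular, so they are not cognates (the Todilu form has a different source).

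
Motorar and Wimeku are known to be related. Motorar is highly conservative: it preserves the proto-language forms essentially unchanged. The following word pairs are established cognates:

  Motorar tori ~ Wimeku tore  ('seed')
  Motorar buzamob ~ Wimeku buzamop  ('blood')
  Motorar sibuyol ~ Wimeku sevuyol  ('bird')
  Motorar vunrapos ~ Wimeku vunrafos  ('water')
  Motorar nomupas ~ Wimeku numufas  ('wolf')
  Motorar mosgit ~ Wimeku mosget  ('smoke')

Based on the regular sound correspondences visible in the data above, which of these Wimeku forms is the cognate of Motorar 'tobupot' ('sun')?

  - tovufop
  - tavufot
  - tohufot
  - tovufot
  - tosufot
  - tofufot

sibuyol ~ sevuyol — Motorar b corresponds to Wimeku v between vowels (before a back vowel).
vunrapos ~ vunrafos — Motorar p corresponds to Wimeku f between vowels (before a back vowel).
Applying these to Motorar 'tobupot':
  tobupot → tovupot   (b→v between vowels (before a back vowel))
  tovupot → tovufot   (p→f between vowels (before a back vowel))
So the Wimeku cognate is 'tovufot'.

tovufot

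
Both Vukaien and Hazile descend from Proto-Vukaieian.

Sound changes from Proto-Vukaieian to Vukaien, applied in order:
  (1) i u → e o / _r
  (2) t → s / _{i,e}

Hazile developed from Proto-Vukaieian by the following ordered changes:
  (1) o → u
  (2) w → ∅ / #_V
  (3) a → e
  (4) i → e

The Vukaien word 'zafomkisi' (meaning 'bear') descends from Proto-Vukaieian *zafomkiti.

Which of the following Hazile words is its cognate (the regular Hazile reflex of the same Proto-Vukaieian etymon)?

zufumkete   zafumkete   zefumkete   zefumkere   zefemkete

zefumkete

Hazile: *zafomkiti > zafumkiti > zefumkiti > zefumkete  (by vowel merger, vowel merger, vowel merger)
The other candidates each miss or misapply at least one Hazile change.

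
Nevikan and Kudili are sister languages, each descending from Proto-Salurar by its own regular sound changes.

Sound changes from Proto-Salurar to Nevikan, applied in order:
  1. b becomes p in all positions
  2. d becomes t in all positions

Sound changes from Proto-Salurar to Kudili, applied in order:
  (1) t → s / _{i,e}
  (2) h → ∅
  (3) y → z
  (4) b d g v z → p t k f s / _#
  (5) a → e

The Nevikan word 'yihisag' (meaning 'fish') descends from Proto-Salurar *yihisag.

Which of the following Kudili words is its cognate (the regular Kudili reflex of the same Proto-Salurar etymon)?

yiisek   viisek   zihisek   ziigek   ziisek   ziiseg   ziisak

ziisek

Kudili: *yihisag
  yihisag (rule 1 does not apply)
  yihisag → yiisag   [h-loss]
  yiisag → ziisag   [unconditioned shift]
  ziisag → ziisak   [final devoicing]
  ziisak → ziisek   [vowel merger]
  giving Kudili ziisek.
Among the options, 'ziisek' alone shows every Kudili change applied in order.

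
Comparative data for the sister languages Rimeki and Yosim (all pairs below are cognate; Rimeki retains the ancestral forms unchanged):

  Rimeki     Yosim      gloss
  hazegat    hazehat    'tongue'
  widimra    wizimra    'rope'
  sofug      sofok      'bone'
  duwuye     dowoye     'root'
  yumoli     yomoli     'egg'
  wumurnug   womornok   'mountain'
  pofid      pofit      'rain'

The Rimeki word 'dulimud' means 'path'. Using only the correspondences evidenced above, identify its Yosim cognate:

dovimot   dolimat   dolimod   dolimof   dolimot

dolimot

sofug ~ sofok, duwuye ~ dowoye — Rimeki u corresponds to Yosim o after a consonant, before a consonant other than r, m, n, p, b, f, v.
pofid ~ pofit — Rimeki d corresponds to Yosim t word-finally.
Applying these to Rimeki 'dulimud':
  dulimud → dolimud   (u→o after a consonant, before a consonant other than r, m, n, p, b, f, v)
  dolimud → dolimod   (u→o after a consonant, before a consonant other than r, m, n, p, b, f, v)
  dolimod → dolimot   (d→t word-finally)
So the Yosim cognate is 'dolimot'.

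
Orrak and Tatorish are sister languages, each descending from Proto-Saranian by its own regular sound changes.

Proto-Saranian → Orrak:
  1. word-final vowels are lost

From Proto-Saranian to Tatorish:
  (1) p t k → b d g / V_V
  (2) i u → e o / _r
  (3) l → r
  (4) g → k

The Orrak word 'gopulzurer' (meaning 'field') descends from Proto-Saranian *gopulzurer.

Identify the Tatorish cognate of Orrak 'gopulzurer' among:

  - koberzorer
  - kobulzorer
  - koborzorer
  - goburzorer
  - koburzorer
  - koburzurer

koburzorer

Tatorish: *gopulzurer > gobulzurer > gobulzorer > goburzorer > koburzorer  (by intervocalic voicing, pre-rhotic lowering, unconditioned shift, unconditioned shift)
Only 'koburzorer' matches the regular Tatorish development of *gopulzurer.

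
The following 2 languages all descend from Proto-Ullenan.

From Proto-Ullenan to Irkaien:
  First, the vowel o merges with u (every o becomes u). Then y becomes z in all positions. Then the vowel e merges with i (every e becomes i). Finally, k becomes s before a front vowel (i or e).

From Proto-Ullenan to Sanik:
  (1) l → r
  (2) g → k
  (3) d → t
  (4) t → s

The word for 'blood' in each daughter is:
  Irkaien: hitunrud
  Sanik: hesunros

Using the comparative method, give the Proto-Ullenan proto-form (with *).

Position 2: Irkaien has i, Sanik has e. Sanik preserves e here (none of its changes turn any other segment into e), so the proto-segment is *e.
Position 8: Irkaien has d, Sanik has s. Irkaien preserves d here (none of its changes turn any other segment into d), so the proto-segment is *d.
Position 3: Irkaien has t, Sanik has s. Irkaien preserves t here (none of its changes turn any other segment into t), so the proto-segment is *t.
This points to *hetunrod. Verify forward in each daughter:
Irkaien: *hetunrod > hetunrud > hitunrud  (by vowel merger, vowel merger)
Sanik: start from *hetunrod.
  rule 1: no change — hetunrod
  rule 2: no change — hetunrod
  rule 3 (unconditioned shift): hetunrod → hetunrot
  rule 4 (unconditioned shift): hetunrot → hesunros
  ⇒ Sanik hesunros
No other proto-form is consistent with every reflex, so the reconstruction is *hetunrod.

*hetunrod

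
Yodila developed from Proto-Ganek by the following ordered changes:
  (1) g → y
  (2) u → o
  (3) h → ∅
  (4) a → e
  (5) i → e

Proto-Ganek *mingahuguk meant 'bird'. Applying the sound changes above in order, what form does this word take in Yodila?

menyeoyok

Yodila: *mingahuguk > minyahuyuk > minyahoyok > minyaoyok > minyeoyok > menyeoyok  (by unconditioned shift, vowel merger, h-loss, vowel merger, vowel merger)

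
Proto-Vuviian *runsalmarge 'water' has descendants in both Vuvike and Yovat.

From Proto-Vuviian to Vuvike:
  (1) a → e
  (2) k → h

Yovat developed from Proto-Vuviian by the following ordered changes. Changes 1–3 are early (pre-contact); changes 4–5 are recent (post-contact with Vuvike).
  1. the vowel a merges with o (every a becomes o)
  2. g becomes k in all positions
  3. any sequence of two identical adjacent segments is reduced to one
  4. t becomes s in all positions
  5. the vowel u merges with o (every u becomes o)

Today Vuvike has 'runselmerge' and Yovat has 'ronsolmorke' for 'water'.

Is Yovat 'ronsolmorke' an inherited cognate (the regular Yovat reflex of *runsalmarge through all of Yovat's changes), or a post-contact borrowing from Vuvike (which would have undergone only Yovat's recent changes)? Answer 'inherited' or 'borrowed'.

If inherited, *runsalmarge would pass through all of Yovat's changes:
Yovat: *runsalmarge > runsolmorge > runsolmorke > ronsolmorke  (by vowel merger, unconditioned shift, vowel merger)
If borrowed from Vuvike 'runselmerge' after the early changes, it would undergo only the recent ones:
  rule 4 (unconditioned shift): no change (runselmerge)
  rule 5 (vowel merger): runselmerge → ronselmerge
  ⇒ as a loan: ronselmerge
Yovat 'ronsolmorke' matches the inherited outcome exactly, so it is an inherited cognate, not a loan.

inherited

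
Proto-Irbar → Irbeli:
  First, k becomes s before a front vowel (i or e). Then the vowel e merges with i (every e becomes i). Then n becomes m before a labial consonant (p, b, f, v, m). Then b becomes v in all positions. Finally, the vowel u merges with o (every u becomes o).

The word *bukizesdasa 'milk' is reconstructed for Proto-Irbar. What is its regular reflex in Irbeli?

vosizisdasa

Irbeli: start from *bukizesdasa.
  rule 1 (palatalisation): bukizesdasa → busizesdasa
  rule 2 (vowel merger): busizesdasa → busizisdasa
  rule 3: no change — busizisdasa
  rule 4 (unconditioned shift): busizisdasa → vusizisdasa
  rule 5 (vowel merger): vusizisdasa → vosizisdasa
  ⇒ Irbeli vosizisdasa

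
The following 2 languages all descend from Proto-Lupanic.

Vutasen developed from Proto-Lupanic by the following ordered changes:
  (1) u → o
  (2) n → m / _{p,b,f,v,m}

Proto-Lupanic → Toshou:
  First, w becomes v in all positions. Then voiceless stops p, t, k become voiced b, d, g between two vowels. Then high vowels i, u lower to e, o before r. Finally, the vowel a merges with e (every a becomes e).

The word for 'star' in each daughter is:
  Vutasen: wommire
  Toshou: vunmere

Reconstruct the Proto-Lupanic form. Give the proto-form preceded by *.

*wunmire

Position 5: Vutasen has i, Toshou has e. Vutasen preserves i here (none of its changes turn any other segment into i), so the proto-segment is *i.
Position 3: Vutasen has m, Toshou has n. Toshou preserves n here (none of its changes turn any other segment into n), so the proto-segment is *n.
Position 1: Vutasen has w, Toshou has v. Vutasen preserves w here (none of its changes turn any other segment into w), so the proto-segment is *w.
Verify the candidate proto-form against each daughter:
Vutasen: *wunmire
  wunmire → wonmire   [vowel merger]
  wonmire → wommire   [nasal place assimilation]
  giving Vutasen wommire.
Toshou: start from *wunmire.
  rule 1 (unconditioned shift): wunmire → vunmire
  rule 2: no change — vunmire
  rule 3 (pre-rhotic lowering): vunmire → vunmere
  rule 4: no change — vunmere
  ⇒ Toshou vunmere
*wunmire is the unique common source.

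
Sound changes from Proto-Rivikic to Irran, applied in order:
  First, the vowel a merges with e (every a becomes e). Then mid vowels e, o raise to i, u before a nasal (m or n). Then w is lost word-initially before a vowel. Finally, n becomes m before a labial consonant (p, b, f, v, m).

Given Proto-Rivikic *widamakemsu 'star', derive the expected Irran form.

idimekimsu

Irran: *widamakemsu > widemekemsu > widimekimsu > idimekimsu  (by vowel merger, pre-nasal raising, glide loss)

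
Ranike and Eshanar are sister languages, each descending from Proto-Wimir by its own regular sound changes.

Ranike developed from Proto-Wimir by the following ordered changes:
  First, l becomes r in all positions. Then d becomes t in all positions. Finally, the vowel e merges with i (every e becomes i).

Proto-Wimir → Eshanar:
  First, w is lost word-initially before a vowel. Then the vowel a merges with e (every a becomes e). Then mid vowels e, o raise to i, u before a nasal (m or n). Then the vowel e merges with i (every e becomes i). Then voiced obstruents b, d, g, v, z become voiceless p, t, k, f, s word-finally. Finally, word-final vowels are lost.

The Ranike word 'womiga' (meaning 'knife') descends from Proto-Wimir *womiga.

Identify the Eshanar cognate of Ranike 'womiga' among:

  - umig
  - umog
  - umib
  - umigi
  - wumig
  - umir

Eshanar: *womiga
  womiga → omiga   [glide loss]
  omiga → omige   [vowel merger]
  omige → umige   [pre-nasal raising]
  umige → umigi   [vowel merger]
  umigi (rule 5 does not apply)
  umigi → umig   [apocope]
  giving Eshanar umig.
Only 'umig' matches the regular Eshanar development of *womiga.

umig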